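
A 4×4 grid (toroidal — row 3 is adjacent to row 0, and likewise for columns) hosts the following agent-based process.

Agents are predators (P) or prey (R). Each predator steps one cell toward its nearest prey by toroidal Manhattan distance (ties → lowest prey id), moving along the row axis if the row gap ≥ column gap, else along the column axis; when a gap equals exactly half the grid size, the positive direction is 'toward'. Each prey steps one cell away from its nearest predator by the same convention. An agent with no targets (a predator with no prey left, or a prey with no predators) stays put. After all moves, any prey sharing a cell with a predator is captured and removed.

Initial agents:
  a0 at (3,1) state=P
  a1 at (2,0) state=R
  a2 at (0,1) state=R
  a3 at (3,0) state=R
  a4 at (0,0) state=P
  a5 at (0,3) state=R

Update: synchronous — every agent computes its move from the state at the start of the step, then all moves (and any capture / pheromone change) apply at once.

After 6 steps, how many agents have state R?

4

t=1: a0@(0,1):P a1@(1,0):R a2@(1,1):R a3@(3,3):R a4@(0,1):P a5@(0,2):R
t=2: a0@(1,1):P a1@(2,0):R a2@(2,1):R a3@(3,2):R a4@(1,1):P a5@(0,3):R
t=3: a0@(2,1):P a1@(3,0):R a2@(3,1):R a3@(2,2):R a4@(2,1):P a5@(0,2):R
t=4: a0@(3,1):P a1@(0,0):R a2@(0,1):R a3@(2,3):R a4@(3,1):P a5@(3,2):R
t=5: a0@(0,1):P a1@(1,0):R a2@(1,1):R a3@(2,2):R a4@(0,1):P a5@(3,3):R
t=6: a0@(1,1):P a1@(2,0):R a2@(2,1):R a3@(1,2):R a4@(1,1):P a5@(3,2):R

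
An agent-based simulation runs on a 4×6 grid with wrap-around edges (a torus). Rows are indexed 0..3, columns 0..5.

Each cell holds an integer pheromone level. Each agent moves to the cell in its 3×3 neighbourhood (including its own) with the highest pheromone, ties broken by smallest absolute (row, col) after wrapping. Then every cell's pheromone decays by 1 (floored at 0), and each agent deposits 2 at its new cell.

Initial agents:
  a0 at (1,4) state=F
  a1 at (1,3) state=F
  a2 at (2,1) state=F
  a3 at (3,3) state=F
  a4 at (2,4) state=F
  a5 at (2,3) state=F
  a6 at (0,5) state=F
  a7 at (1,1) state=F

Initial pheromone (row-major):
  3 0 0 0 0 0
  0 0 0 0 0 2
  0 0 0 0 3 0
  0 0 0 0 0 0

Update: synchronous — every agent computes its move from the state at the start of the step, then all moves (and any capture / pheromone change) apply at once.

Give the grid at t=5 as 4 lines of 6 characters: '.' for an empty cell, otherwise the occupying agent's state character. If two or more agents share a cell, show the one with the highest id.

t=1: a0@(2,4) a1@(2,4) a2@(1,0) a3@(2,4) a4@(2,4) a5@(2,4) a6@(0,0) a7@(0,0) | pheromone: 6 0 0 0 0 0 / 2 0 0 0 0 1 / 0 0 0 0 12 0 / 0 0 0 0 0 0
t=2: a0@(2,4) a1@(2,4) a2@(0,0) a3@(2,4) a4@(2,4) a5@(2,4) a6@(0,0) a7@(0,0) | pheromone: 11 0 0 0 0 0 / 1 0 0 0 0 0 / 0 0 0 0 21 0 / 0 0 0 0 0 0
t=3: a0@(2,4) a1@(2,4) a2@(0,0) a3@(2,4) a4@(2,4) a5@(2,4) a6@(0,0) a7@(0,0) | pheromone: 16 0 0 0 0 0 / 0 0 0 0 0 0 / 0 0 0 0 30 0 / 0 0 0 0 0 0
t=4: a0@(2,4) a1@(2,4) a2@(0,0) a3@(2,4) a4@(2,4) a5@(2,4) a6@(0,0) a7@(0,0) | pheromone: 21 0 0 0 0 0 / 0 0 0 0 0 0 / 0 0 0 0 39 0 / 0 0 0 0 0 0
t=5: a0@(2,4) a1@(2,4) a2@(0,0) a3@(2,4) a4@(2,4) a5@(2,4) a6@(0,0) a7@(0,0) | pheromone: 26 0 0 0 0 0 / 0 0 0 0 0 0 / 0 0 0 0 48 0 / 0 0 0 0 0 0

F.....
......
....F.
......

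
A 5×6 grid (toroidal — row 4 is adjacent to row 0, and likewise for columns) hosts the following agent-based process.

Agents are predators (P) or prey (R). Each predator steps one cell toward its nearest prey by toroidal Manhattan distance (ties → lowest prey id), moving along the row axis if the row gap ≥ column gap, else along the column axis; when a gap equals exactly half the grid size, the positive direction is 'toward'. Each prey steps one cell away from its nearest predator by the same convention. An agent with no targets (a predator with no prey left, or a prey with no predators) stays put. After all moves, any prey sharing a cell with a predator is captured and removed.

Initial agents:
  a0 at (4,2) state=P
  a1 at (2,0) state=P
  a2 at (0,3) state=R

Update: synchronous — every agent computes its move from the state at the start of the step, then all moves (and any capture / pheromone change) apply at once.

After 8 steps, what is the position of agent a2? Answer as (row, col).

t=1: a0@(0,2):P a1@(2,1):P a2@(1,3):R
t=2: a0@(1,2):P a1@(2,2):P a2@(2,3):R
t=3: a0@(2,2):P a1@(2,3):P a2@(2,4):R
t=4: a0@(2,3):P a1@(2,4):P a2@(2,5):R
t=5: a0@(2,4):P a1@(2,5):P a2@(2,0):R
t=6: a0@(2,5):P a1@(2,0):P a2@(2,1):R
t=7: a0@(2,0):P a1@(2,1):P a2@(2,2):R
t=8: a0@(2,1):P a1@(2,2):P a2@(2,3):R

(2, 3)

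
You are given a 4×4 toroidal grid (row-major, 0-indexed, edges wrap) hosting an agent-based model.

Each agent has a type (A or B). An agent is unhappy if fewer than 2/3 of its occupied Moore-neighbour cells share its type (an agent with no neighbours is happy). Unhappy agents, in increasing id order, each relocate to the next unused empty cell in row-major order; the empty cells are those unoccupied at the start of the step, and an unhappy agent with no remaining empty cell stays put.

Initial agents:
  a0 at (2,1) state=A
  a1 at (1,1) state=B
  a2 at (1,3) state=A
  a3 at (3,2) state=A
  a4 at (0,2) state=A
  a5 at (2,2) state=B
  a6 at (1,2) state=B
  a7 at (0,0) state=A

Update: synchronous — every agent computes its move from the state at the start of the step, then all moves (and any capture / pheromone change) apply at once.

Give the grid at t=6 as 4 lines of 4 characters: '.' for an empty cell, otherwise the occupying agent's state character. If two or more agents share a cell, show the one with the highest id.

A...
..BA
.AA.
ABB.

t=1: a0@(0,1):A a1@(0,3):B a2@(1,0):A a3@(3,2):A a4@(2,0):A a5@(2,3):B a6@(3,0):B a7@(3,1):A
t=2: a0@(0,1):A a1@(0,0):B a2@(0,2):A a3@(1,1):A a4@(1,2):A a5@(1,3):B a6@(2,1):B a7@(3,1):A
t=3: a0@(0,1):A a1@(0,3):B a2@(0,2):A a3@(1,0):A a4@(2,0):A a5@(2,2):B a6@(2,3):B a7@(3,0):A
t=4: a0@(0,1):A a1@(0,0):B a2@(1,1):A a3@(1,2):A a4@(2,0):A a5@(2,2):B a6@(1,3):B a7@(2,1):A
t=5: a0@(0,1):A a1@(0,2):B a2@(1,1):A a3@(0,3):A a4@(2,0):A a5@(1,0):B a6@(2,3):B a7@(2,1):A
t=6: a0@(0,0):A a1@(1,2):B a2@(1,3):A a3@(2,2):A a4@(3,0):A a5@(3,1):B a6@(3,2):B a7@(2,1):A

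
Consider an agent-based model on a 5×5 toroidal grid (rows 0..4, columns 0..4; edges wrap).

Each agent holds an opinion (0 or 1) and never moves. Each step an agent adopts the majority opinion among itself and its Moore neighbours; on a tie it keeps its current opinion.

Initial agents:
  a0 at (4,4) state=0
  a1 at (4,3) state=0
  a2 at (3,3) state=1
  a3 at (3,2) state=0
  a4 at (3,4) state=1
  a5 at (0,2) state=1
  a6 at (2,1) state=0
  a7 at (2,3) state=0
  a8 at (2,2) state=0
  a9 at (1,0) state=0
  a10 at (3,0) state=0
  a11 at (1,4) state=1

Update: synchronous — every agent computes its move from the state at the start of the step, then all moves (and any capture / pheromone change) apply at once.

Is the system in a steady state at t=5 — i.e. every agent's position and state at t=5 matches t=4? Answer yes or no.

yes

t=1: a0@(4,4):0 a1@(4,3):0 a2@(3,3):0 a3@(3,2):0 a4@(3,4):0 a5@(0,2):1 a6@(2,1):0 a7@(2,3):0 a8@(2,2):0 a9@(1,0):0 a10@(3,0):0 a11@(1,4):0
t=2: (unchanged — steady state)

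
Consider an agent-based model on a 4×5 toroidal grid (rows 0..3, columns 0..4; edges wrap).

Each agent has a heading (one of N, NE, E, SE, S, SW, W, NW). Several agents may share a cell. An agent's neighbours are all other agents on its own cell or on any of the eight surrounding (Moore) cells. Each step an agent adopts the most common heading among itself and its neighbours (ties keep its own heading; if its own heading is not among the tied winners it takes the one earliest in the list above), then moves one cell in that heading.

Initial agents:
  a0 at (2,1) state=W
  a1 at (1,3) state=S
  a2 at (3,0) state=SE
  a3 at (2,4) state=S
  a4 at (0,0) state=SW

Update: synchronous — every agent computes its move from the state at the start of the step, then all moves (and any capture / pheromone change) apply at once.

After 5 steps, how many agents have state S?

2

t=1: a0@(2,0):W a1@(2,3):S a2@(0,1):SE a3@(3,4):S a4@(1,4):SW
t=2: a0@(2,4):W a1@(3,3):S a2@(1,2):SE a3@(0,4):S a4@(2,3):SW
t=3: a0@(2,3):W a1@(0,3):S a2@(2,3):SE a3@(1,4):S a4@(3,2):SW
t=4: a0@(2,2):W a1@(1,3):S a2@(3,4):SE a3@(2,4):S a4@(0,1):SW
t=5: a0@(2,1):W a1@(2,3):S a2@(0,0):SE a3@(3,4):S a4@(1,0):SW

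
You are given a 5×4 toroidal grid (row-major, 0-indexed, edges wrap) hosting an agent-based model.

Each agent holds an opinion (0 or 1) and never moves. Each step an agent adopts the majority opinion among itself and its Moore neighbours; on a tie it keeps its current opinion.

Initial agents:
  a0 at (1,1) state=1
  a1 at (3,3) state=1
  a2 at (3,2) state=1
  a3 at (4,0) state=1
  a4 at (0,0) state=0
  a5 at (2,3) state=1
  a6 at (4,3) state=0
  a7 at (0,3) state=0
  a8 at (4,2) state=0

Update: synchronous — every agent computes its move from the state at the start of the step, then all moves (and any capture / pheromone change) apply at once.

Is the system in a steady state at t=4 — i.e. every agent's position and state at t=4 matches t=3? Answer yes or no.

t=1: a0@(1,1):1 a1@(3,3):1 a2@(3,2):1 a3@(4,0):0 a4@(0,0):0 a5@(2,3):1 a6@(4,3):0 a7@(0,3):0 a8@(4,2):0
t=2: (unchanged — steady state)

yes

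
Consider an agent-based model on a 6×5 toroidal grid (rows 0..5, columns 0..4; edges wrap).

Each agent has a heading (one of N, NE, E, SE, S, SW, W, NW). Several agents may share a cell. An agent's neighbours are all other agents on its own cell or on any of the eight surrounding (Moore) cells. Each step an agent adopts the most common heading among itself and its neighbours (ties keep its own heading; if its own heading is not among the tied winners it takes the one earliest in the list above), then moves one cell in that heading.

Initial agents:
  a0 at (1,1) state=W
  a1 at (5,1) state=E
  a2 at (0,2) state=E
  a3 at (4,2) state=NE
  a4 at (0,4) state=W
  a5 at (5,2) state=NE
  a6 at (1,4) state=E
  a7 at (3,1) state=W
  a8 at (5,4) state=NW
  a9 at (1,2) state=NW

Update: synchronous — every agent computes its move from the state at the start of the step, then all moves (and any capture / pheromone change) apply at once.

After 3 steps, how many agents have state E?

t=1: a0@(1,0):W a1@(5,2):E a2@(0,3):E a3@(3,3):NE a4@(0,3):W a5@(4,3):NE a6@(1,0):E a7@(3,0):W a8@(4,3):NW a9@(0,1):NW
t=2: a0@(1,4):W a1@(5,3):E a2@(0,4):E a3@(2,4):NE a4@(0,4):E a5@(3,4):NE a6@(1,1):E a7@(3,4):W a8@(3,4):NE a9@(0,2):E
t=3: a0@(1,0):E a1@(5,4):E a2@(0,0):E a3@(1,0):NE a4@(0,0):E a5@(2,0):NE a6@(1,2):E a7@(2,0):NE a8@(2,0):NE a9@(0,3):E

6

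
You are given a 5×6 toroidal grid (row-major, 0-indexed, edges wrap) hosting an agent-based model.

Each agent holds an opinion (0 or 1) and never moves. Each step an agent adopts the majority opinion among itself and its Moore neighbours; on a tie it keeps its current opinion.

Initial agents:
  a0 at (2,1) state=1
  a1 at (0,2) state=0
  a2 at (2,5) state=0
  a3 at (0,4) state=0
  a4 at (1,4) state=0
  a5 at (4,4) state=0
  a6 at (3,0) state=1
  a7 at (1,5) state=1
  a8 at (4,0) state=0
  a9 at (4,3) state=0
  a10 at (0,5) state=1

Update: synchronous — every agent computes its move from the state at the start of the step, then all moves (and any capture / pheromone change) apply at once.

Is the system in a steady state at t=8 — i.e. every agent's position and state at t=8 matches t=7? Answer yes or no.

t=1: a0@(2,1):1 a1@(0,2):0 a2@(2,5):0 a3@(0,4):0 a4@(1,4):0 a5@(4,4):0 a6@(3,0):1 a7@(1,5):0 a8@(4,0):1 a9@(4,3):0 a10@(0,5):0
t=2: (unchanged — steady state)

yes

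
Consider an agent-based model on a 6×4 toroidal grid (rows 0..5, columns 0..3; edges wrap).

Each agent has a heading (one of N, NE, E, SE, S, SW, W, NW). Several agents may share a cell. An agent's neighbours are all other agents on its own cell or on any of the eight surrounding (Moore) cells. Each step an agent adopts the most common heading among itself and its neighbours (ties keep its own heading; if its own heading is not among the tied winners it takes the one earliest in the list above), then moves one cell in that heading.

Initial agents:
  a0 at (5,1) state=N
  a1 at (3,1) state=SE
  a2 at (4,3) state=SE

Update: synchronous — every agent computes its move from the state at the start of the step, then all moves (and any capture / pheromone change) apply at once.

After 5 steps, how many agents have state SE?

t=1: a0@(4,1):N a1@(4,2):SE a2@(5,0):SE
t=2: a0@(5,2):SE a1@(5,3):SE a2@(0,1):SE
t=3: a0@(0,3):SE a1@(0,0):SE a2@(1,2):SE
t=4: a0@(1,0):SE a1@(1,1):SE a2@(2,3):SE
t=5: a0@(2,1):SE a1@(2,2):SE a2@(3,0):SE

3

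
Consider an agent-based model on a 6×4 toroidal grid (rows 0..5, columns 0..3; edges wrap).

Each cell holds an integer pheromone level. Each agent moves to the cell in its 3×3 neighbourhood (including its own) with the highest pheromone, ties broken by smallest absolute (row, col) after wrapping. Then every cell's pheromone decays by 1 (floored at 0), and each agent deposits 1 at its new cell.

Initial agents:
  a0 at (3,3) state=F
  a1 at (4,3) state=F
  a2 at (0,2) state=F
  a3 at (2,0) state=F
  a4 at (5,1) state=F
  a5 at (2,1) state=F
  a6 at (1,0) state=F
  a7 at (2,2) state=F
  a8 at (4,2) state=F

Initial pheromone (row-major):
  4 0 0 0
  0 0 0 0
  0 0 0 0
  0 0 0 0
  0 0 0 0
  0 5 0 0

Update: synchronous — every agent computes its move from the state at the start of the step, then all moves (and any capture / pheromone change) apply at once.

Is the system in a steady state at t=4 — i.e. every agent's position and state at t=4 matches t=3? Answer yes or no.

no

t=1: a0@(2,0) a1@(3,0) a2@(5,1) a3@(1,0) a4@(5,1) a5@(1,0) a6@(0,0) a7@(1,1) a8@(5,1) | pheromone: 4 0 0 0 / 2 1 0 0 / 1 0 0 0 / 1 0 0 0 / 0 0 0 0 / 0 7 0 0
t=2: a0@(1,0) a1@(2,0) a2@(5,1) a3@(0,0) a4@(5,1) a5@(0,0) a6@(5,1) a7@(0,0) a8@(5,1) | pheromone: 6 0 0 0 / 2 0 0 0 / 1 0 0 0 / 0 0 0 0 / 0 0 0 0 / 0 10 0 0
t=3: a0@(0,0) a1@(1,0) a2@(5,1) a3@(5,1) a4@(5,1) a5@(5,1) a6@(5,1) a7@(5,1) a8@(5,1) | pheromone: 6 0 0 0 / 2 0 0 0 / 0 0 0 0 / 0 0 0 0 / 0 0 0 0 / 0 16 0 0
t=4: a0@(5,1) a1@(0,0) a2@(5,1) a3@(5,1) a4@(5,1) a5@(5,1) a6@(5,1) a7@(5,1) a8@(5,1) | pheromone: 6 0 0 0 / 1 0 0 0 / 0 0 0 0 / 0 0 0 0 / 0 0 0 0 / 0 23 0 0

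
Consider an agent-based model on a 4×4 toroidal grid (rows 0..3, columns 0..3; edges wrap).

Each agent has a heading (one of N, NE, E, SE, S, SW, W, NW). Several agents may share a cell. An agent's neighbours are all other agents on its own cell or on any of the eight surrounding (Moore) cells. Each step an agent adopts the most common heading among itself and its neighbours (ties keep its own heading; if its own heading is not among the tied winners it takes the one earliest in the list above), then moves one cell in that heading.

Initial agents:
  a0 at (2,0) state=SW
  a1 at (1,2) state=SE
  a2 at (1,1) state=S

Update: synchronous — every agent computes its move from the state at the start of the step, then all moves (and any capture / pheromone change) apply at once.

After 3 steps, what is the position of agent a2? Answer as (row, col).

(0, 1)

t=1: a0@(3,3):SW a1@(2,3):SE a2@(2,1):S
t=2: a0@(0,2):SW a1@(3,0):SE a2@(3,1):S
t=3: a0@(1,1):SW a1@(0,1):SE a2@(0,1):S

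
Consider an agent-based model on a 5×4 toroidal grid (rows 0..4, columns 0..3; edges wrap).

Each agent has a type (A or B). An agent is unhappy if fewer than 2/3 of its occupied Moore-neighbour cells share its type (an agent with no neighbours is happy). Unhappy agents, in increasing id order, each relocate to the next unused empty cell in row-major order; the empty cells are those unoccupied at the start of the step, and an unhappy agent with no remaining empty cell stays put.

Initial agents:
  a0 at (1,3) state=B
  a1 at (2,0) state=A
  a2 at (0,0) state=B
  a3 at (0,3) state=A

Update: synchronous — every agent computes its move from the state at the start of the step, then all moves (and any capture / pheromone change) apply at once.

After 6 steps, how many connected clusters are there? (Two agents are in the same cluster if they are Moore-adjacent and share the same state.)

3

t=1: a0@(0,1):B a1@(0,2):A a2@(1,0):B a3@(1,1):A
t=2: a0@(0,0):B a1@(0,3):A a2@(1,2):B a3@(1,3):A
t=3: a0@(0,1):B a1@(0,2):A a2@(1,0):B a3@(1,1):A
t=4: a0@(0,0):B a1@(0,3):A a2@(1,2):B a3@(1,3):A
t=5: a0@(0,1):B a1@(0,2):A a2@(1,0):B a3@(1,1):A
t=6: a0@(0,0):B a1@(0,3):A a2@(1,2):B a3@(1,3):A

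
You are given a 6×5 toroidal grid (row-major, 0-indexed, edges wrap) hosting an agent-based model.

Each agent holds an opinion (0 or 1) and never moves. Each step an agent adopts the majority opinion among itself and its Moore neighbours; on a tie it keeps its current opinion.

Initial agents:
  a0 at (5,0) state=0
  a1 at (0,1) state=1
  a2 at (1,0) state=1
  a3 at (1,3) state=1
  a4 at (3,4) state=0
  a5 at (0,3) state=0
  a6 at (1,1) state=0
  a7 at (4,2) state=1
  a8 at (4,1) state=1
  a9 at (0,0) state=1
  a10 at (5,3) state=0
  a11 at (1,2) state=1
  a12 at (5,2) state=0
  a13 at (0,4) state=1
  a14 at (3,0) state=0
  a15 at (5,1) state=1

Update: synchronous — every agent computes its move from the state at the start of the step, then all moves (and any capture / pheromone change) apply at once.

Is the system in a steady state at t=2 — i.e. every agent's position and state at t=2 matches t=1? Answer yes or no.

t=1: a0@(5,0):1 a1@(0,1):1 a2@(1,0):1 a3@(1,3):1 a4@(3,4):0 a5@(0,3):0 a6@(1,1):1 a7@(4,2):1 a8@(4,1):1 a9@(0,0):1 a10@(5,3):0 a11@(1,2):1 a12@(5,2):1 a13@(0,4):1 a14@(3,0):0 a15@(5,1):1
t=2: a0@(5,0):1 a1@(0,1):1 a2@(1,0):1 a3@(1,3):1 a4@(3,4):0 a5@(0,3):1 a6@(1,1):1 a7@(4,2):1 a8@(4,1):1 a9@(0,0):1 a10@(5,3):1 a11@(1,2):1 a12@(5,2):1 a13@(0,4):1 a14@(3,0):0 a15@(5,1):1

no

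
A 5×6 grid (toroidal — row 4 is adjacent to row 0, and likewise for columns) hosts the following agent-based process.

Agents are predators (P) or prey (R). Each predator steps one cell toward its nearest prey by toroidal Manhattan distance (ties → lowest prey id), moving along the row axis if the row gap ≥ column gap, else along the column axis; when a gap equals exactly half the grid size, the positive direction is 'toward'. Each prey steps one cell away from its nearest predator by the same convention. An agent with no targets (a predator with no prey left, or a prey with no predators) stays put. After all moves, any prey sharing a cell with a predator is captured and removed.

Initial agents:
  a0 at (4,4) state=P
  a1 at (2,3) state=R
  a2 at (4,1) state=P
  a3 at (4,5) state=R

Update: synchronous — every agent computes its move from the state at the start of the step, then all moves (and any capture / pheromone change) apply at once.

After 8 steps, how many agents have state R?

1

t=1: a0@(4,5):P a1@(1,3):R a2@(4,0):P
t=2: a0@(0,5):P a1@(2,3):R a2@(4,1):P
t=3: a0@(1,5):P a1@(3,3):R a2@(3,1):P
t=4: a0@(2,5):P a1@(3,4):R a2@(3,2):P
t=5: a0@(3,5):P a1@(4,4):R a2@(3,3):P
t=6: a0@(4,5):P a1@(0,4):R a2@(4,3):P
t=7: a0@(0,5):P a1@(1,4):R a2@(0,3):P
t=8: a0@(1,5):P a1@(2,4):R a2@(1,3):P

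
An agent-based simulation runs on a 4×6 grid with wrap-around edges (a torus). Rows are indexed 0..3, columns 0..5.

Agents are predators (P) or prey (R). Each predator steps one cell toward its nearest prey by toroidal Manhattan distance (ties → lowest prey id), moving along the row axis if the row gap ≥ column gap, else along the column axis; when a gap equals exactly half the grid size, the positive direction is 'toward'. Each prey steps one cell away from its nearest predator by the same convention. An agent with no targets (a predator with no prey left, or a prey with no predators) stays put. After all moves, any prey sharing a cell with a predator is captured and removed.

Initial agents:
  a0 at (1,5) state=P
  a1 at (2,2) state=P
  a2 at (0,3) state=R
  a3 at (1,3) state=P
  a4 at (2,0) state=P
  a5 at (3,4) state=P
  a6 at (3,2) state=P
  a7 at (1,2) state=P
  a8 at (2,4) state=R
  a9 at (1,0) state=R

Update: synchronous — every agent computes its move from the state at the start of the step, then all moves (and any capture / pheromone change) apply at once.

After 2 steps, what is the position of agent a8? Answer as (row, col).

(0, 4)

t=1: a0@(1,0):P a1@(2,3):P a2@(3,3):R a3@(0,3):P a4@(1,0):P a5@(2,4):P a6@(0,2):P a7@(0,2):P a8@(1,4):R a9@(1,1):R
t=2: a0@(1,1):P a1@(3,3):P a2@(0,3):R a3@(3,3):P a4@(1,1):P a5@(1,4):P a6@(3,2):P a7@(3,2):P a8@(0,4):R a9@(1,2):R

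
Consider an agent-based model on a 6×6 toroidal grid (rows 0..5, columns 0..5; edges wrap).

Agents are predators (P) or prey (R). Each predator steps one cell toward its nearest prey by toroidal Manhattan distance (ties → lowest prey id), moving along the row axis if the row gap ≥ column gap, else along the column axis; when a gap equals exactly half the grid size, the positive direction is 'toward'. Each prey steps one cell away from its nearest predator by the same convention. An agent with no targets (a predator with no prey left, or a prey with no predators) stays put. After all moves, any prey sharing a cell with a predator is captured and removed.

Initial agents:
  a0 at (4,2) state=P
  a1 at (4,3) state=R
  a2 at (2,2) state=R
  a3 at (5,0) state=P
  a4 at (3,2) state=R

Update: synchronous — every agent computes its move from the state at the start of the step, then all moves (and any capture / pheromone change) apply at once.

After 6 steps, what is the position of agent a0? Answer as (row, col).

t=1: a0@(4,3):P a1@(4,4):R a2@(1,2):R a3@(5,1):P a4@(2,2):R
t=2: a0@(4,4):P a1@(4,5):R a2@(2,2):R a3@(0,1):P a4@(1,2):R
t=3: a0@(4,5):P a1@(4,0):R a2@(3,2):R a3@(1,1):P a4@(2,2):R
t=4: a0@(4,0):P a1@(4,1):R a2@(4,2):R a3@(2,1):P a4@(3,2):R
t=5: a0@(4,1):P a1@(4,2):R a2@(4,3):R a3@(3,1):P a4@(4,2):R
t=6: a0@(4,2):P a1@(4,3):R a2@(4,4):R a3@(4,1):P a4@(4,3):R

(4, 2)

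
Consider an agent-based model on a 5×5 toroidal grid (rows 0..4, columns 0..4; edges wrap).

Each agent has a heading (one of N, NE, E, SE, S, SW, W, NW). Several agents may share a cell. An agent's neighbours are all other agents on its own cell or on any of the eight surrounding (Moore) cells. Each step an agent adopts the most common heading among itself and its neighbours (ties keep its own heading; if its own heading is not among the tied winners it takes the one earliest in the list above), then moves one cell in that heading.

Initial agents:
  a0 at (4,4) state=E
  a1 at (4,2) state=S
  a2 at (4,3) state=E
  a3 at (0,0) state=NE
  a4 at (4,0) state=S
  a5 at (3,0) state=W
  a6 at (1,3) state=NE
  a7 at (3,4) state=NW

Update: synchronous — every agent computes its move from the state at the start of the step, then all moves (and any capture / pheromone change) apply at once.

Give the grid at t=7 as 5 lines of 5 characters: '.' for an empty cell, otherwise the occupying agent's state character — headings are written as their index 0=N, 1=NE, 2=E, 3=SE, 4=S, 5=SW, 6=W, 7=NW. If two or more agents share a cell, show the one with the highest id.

2....
.....
.2...
22...
222..

t=1: a0@(4,0):E a1@(0,2):S a2@(4,4):E a3@(4,1):NE a4@(0,0):S a5@(3,4):W a6@(0,4):NE a7@(3,0):E
t=2: a0@(4,1):E a1@(1,2):S a2@(4,0):E a3@(4,2):E a4@(4,1):NE a5@(3,0):E a6@(0,0):E a7@(3,1):E
t=3: a0@(4,2):E a1@(2,2):S a2@(4,1):E a3@(4,3):E a4@(4,2):E a5@(3,1):E a6@(0,1):E a7@(3,2):E
t=4: a0@(4,3):E a1@(2,3):E a2@(4,2):E a3@(4,4):E a4@(4,3):E a5@(3,2):E a6@(0,2):E a7@(3,3):E
t=5: a0@(4,4):E a1@(2,4):E a2@(4,3):E a3@(4,0):E a4@(4,4):E a5@(3,3):E a6@(0,3):E a7@(3,4):E
t=6: a0@(4,0):E a1@(2,0):E a2@(4,4):E a3@(4,1):E a4@(4,0):E a5@(3,4):E a6@(0,4):E a7@(3,0):E
t=7: a0@(4,1):E a1@(2,1):E a2@(4,0):E a3@(4,2):E a4@(4,1):E a5@(3,0):E a6@(0,0):E a7@(3,1):E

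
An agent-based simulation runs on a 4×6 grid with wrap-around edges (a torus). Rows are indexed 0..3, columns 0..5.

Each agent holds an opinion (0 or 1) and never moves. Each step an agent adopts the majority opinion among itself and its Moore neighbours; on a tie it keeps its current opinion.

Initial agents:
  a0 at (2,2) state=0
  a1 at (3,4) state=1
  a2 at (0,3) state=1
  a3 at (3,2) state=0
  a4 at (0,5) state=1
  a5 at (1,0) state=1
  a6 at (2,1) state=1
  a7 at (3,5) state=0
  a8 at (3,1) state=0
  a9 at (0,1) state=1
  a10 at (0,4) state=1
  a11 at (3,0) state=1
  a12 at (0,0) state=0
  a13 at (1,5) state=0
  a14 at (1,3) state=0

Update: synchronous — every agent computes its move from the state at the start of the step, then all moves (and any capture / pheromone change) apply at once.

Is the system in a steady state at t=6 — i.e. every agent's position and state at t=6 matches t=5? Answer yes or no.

no

t=1: a0@(2,2):0 a1@(3,4):1 a2@(0,3):1 a3@(3,2):0 a4@(0,5):1 a5@(1,0):1 a6@(2,1):1 a7@(3,5):1 a8@(3,1):0 a9@(0,1):1 a10@(0,4):1 a11@(3,0):1 a12@(0,0):0 a13@(1,5):1 a14@(1,3):0
t=2: a0@(2,2):0 a1@(3,4):1 a2@(0,3):1 a3@(3,2):0 a4@(0,5):1 a5@(1,0):1 a6@(2,1):1 a7@(3,5):1 a8@(3,1):0 a9@(0,1):1 a10@(0,4):1 a11@(3,0):1 a12@(0,0):1 a13@(1,5):1 a14@(1,3):0
t=3: a0@(2,2):0 a1@(3,4):1 a2@(0,3):1 a3@(3,2):0 a4@(0,5):1 a5@(1,0):1 a6@(2,1):1 a7@(3,5):1 a8@(3,1):1 a9@(0,1):1 a10@(0,4):1 a11@(3,0):1 a12@(0,0):1 a13@(1,5):1 a14@(1,3):0
t=4: a0@(2,2):0 a1@(3,4):1 a2@(0,3):1 a3@(3,2):1 a4@(0,5):1 a5@(1,0):1 a6@(2,1):1 a7@(3,5):1 a8@(3,1):1 a9@(0,1):1 a10@(0,4):1 a11@(3,0):1 a12@(0,0):1 a13@(1,5):1 a14@(1,3):0
t=5: a0@(2,2):1 a1@(3,4):1 a2@(0,3):1 a3@(3,2):1 a4@(0,5):1 a5@(1,0):1 a6@(2,1):1 a7@(3,5):1 a8@(3,1):1 a9@(0,1):1 a10@(0,4):1 a11@(3,0):1 a12@(0,0):1 a13@(1,5):1 a14@(1,3):0
t=6: a0@(2,2):1 a1@(3,4):1 a2@(0,3):1 a3@(3,2):1 a4@(0,5):1 a5@(1,0):1 a6@(2,1):1 a7@(3,5):1 a8@(3,1):1 a9@(0,1):1 a10@(0,4):1 a11@(3,0):1 a12@(0,0):1 a13@(1,5):1 a14@(1,3):1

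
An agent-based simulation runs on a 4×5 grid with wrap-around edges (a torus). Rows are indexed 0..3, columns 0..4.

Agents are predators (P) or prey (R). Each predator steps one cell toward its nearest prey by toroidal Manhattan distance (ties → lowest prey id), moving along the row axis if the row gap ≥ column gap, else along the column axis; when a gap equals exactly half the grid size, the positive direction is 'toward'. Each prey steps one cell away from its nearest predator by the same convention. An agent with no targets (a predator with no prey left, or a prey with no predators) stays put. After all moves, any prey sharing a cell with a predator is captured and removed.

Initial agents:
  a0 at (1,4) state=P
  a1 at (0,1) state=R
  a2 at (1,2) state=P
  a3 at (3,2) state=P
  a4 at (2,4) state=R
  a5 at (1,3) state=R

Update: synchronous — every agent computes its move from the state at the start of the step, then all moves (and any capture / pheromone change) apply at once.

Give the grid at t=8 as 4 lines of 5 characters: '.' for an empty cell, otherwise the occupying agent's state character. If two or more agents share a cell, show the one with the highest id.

t=1: a0@(2,4):P a1@(3,1):R a2@(1,3):P a3@(0,2):P a4@(3,4):R a5@(1,2):R
t=2: a0@(3,4):P a1@(2,1):R a2@(1,2):P a3@(1,2):P a4@(0,4):R a5@(1,1):R
t=3: a0@(0,4):P a1@(3,1):R a2@(1,1):P a3@(1,1):P a4@(1,4):R a5@(1,0):R
t=4: a0@(1,4):P a1@(2,1):R a2@(1,0):P a3@(1,0):P a4@(2,4):R
t=5: a0@(2,4):P a1@(3,1):R a2@(2,0):P a3@(2,0):P a4@(3,4):R
t=6: a0@(3,4):P a1@(0,1):R a2@(3,0):P a3@(3,0):P a4@(0,4):R
t=7: a0@(0,4):P a1@(1,1):R a2@(0,0):P a3@(0,0):P a4@(1,4):R
t=8: a0@(1,4):P a1@(2,1):R a2@(1,0):P a3@(1,0):P a4@(2,4):R

.....
P...P
.R..R
.....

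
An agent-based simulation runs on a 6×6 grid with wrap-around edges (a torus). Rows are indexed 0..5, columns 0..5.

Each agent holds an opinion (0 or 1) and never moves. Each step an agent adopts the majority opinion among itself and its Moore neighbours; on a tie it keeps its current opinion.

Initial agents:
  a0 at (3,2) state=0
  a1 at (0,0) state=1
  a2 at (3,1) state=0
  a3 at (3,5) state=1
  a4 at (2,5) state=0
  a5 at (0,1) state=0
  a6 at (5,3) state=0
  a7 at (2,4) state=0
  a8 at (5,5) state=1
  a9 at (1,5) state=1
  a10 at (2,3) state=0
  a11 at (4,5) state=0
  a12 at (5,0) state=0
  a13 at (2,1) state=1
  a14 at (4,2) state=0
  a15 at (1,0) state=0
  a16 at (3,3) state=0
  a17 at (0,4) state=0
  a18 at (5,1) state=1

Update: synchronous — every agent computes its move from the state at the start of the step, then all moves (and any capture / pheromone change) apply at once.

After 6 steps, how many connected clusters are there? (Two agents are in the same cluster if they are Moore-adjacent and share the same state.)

t=1: a0@(3,2):0 a1@(0,0):1 a2@(3,1):0 a3@(3,5):0 a4@(2,5):0 a5@(0,1):0 a6@(5,3):0 a7@(2,4):0 a8@(5,5):0 a9@(1,5):0 a10@(2,3):0 a11@(4,5):0 a12@(5,0):0 a13@(2,1):0 a14@(4,2):0 a15@(1,0):0 a16@(3,3):0 a17@(0,4):0 a18@(5,1):0
t=2: a0@(3,2):0 a1@(0,0):0 a2@(3,1):0 a3@(3,5):0 a4@(2,5):0 a5@(0,1):0 a6@(5,3):0 a7@(2,4):0 a8@(5,5):0 a9@(1,5):0 a10@(2,3):0 a11@(4,5):0 a12@(5,0):0 a13@(2,1):0 a14@(4,2):0 a15@(1,0):0 a16@(3,3):0 a17@(0,4):0 a18@(5,1):0
t=3: (unchanged — steady state)

1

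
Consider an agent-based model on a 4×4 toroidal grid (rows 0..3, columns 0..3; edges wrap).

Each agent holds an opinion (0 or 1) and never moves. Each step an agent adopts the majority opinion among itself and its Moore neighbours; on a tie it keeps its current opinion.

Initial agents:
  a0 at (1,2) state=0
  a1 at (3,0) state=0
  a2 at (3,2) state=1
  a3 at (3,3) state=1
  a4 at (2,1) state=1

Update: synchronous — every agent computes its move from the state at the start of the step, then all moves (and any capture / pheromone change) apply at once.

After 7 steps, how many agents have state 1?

4

t=1: a0@(1,2):0 a1@(3,0):1 a2@(3,2):1 a3@(3,3):1 a4@(2,1):1
t=2: (unchanged — steady state)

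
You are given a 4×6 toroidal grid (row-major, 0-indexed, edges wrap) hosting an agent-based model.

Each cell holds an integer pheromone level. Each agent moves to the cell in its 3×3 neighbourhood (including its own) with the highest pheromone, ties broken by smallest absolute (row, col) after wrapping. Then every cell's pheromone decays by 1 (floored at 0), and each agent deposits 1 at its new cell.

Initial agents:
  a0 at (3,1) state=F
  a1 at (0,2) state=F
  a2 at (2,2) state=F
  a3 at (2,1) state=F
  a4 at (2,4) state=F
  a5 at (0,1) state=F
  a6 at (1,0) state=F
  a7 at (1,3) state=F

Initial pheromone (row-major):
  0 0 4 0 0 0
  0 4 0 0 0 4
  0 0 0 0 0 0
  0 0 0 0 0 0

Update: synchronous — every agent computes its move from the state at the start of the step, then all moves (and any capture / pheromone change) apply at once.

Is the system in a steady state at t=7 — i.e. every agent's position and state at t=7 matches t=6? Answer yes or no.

yes

t=1: a0@(0,2) a1@(0,2) a2@(1,1) a3@(1,1) a4@(1,5) a5@(0,2) a6@(1,1) a7@(0,2) | pheromone: 0 0 7 0 0 0 / 0 6 0 0 0 4 / 0 0 0 0 0 0 / 0 0 0 0 0 0
t=2: a0@(0,2) a1@(0,2) a2@(0,2) a3@(0,2) a4@(1,5) a5@(0,2) a6@(0,2) a7@(0,2) | pheromone: 0 0 13 0 0 0 / 0 5 0 0 0 4 / 0 0 0 0 0 0 / 0 0 0 0 0 0
t=3: a0@(0,2) a1@(0,2) a2@(0,2) a3@(0,2) a4@(1,5) a5@(0,2) a6@(0,2) a7@(0,2) | pheromone: 0 0 19 0 0 0 / 0 4 0 0 0 4 / 0 0 0 0 0 0 / 0 0 0 0 0 0
t=4: a0@(0,2) a1@(0,2) a2@(0,2) a3@(0,2) a4@(1,5) a5@(0,2) a6@(0,2) a7@(0,2) | pheromone: 0 0 25 0 0 0 / 0 3 0 0 0 4 / 0 0 0 0 0 0 / 0 0 0 0 0 0
t=5: a0@(0,2) a1@(0,2) a2@(0,2) a3@(0,2) a4@(1,5) a5@(0,2) a6@(0,2) a7@(0,2) | pheromone: 0 0 31 0 0 0 / 0 2 0 0 0 4 / 0 0 0 0 0 0 / 0 0 0 0 0 0
t=6: a0@(0,2) a1@(0,2) a2@(0,2) a3@(0,2) a4@(1,5) a5@(0,2) a6@(0,2) a7@(0,2) | pheromone: 0 0 37 0 0 0 / 0 1 0 0 0 4 / 0 0 0 0 0 0 / 0 0 0 0 0 0
t=7: a0@(0,2) a1@(0,2) a2@(0,2) a3@(0,2) a4@(1,5) a5@(0,2) a6@(0,2) a7@(0,2) | pheromone: 0 0 43 0 0 0 / 0 0 0 0 0 4 / 0 0 0 0 0 0 / 0 0 0 0 0 0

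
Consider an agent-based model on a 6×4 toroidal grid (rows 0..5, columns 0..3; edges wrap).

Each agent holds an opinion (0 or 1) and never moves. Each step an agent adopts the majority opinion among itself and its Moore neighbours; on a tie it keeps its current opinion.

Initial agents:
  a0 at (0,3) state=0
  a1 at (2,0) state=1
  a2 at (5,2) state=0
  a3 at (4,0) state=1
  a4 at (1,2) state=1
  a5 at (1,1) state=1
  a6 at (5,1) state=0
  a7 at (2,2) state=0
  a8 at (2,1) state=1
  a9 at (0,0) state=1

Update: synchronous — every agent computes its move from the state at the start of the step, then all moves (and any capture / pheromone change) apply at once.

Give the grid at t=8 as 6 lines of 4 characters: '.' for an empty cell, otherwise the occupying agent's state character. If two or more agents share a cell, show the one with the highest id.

t=1: a0@(0,3):0 a1@(2,0):1 a2@(5,2):0 a3@(4,0):1 a4@(1,2):1 a5@(1,1):1 a6@(5,1):0 a7@(2,2):1 a8@(2,1):1 a9@(0,0):1
t=2: (unchanged — steady state)

1..0
.11.
111.
....
1...
.00.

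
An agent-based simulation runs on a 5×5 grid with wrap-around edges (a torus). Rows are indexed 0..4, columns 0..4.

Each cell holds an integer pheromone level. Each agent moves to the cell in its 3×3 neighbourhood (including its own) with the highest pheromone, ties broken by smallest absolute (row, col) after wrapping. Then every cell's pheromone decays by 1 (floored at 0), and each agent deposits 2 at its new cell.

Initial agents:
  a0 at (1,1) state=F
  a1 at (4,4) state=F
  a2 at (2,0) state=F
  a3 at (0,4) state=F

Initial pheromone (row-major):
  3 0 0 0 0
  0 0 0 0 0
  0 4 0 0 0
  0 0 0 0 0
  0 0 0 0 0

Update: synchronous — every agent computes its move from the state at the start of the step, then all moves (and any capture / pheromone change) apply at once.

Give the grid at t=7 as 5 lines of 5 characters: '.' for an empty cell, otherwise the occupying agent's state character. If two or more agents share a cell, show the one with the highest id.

F....
.....
.F...
.....
.....

t=1: a0@(2,1) a1@(0,0) a2@(2,1) a3@(0,0) | pheromone: 6 0 0 0 0 / 0 0 0 0 0 / 0 7 0 0 0 / 0 0 0 0 0 / 0 0 0 0 0
t=2: a0@(2,1) a1@(0,0) a2@(2,1) a3@(0,0) | pheromone: 9 0 0 0 0 / 0 0 0 0 0 / 0 10 0 0 0 / 0 0 0 0 0 / 0 0 0 0 0
t=3: a0@(2,1) a1@(0,0) a2@(2,1) a3@(0,0) | pheromone: 12 0 0 0 0 / 0 0 0 0 0 / 0 13 0 0 0 / 0 0 0 0 0 / 0 0 0 0 0
t=4: a0@(2,1) a1@(0,0) a2@(2,1) a3@(0,0) | pheromone: 15 0 0 0 0 / 0 0 0 0 0 / 0 16 0 0 0 / 0 0 0 0 0 / 0 0 0 0 0
t=5: a0@(2,1) a1@(0,0) a2@(2,1) a3@(0,0) | pheromone: 18 0 0 0 0 / 0 0 0 0 0 / 0 19 0 0 0 / 0 0 0 0 0 / 0 0 0 0 0
t=6: a0@(2,1) a1@(0,0) a2@(2,1) a3@(0,0) | pheromone: 21 0 0 0 0 / 0 0 0 0 0 / 0 22 0 0 0 / 0 0 0 0 0 / 0 0 0 0 0
t=7: a0@(2,1) a1@(0,0) a2@(2,1) a3@(0,0) | pheromone: 24 0 0 0 0 / 0 0 0 0 0 / 0 25 0 0 0 / 0 0 0 0 0 / 0 0 0 0 0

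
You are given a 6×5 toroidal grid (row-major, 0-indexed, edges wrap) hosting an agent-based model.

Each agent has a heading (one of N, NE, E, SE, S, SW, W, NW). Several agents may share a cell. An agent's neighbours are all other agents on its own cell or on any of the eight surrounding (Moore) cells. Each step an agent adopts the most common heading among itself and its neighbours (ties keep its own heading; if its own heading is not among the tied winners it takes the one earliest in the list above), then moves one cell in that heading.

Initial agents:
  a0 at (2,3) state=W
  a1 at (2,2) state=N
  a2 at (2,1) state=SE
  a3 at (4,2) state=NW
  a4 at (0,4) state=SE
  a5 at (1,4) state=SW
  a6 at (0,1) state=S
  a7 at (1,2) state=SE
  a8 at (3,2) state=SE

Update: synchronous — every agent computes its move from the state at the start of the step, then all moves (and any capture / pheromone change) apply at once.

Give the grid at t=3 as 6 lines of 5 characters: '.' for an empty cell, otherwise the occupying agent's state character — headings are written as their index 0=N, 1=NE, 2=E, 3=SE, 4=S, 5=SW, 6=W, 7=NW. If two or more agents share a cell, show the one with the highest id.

t=1: a0@(3,4):SE a1@(3,3):SE a2@(3,2):SE a3@(3,1):NW a4@(1,0):SE a5@(2,3):SW a6@(1,1):S a7@(2,3):SE a8@(4,3):SE
t=2: a0@(4,0):SE a1@(4,4):SE a2@(4,3):SE a3@(2,0):NW a4@(2,1):SE a5@(3,4):SE a6@(2,1):S a7@(3,4):SE a8@(5,4):SE
t=3: a0@(5,1):SE a1@(5,0):SE a2@(5,4):SE a3@(3,1):SE a4@(3,2):SE a5@(4,0):SE a6@(3,1):S a7@(4,0):SE a8@(0,0):SE

3....
.....
.....
.43..
3....
33..3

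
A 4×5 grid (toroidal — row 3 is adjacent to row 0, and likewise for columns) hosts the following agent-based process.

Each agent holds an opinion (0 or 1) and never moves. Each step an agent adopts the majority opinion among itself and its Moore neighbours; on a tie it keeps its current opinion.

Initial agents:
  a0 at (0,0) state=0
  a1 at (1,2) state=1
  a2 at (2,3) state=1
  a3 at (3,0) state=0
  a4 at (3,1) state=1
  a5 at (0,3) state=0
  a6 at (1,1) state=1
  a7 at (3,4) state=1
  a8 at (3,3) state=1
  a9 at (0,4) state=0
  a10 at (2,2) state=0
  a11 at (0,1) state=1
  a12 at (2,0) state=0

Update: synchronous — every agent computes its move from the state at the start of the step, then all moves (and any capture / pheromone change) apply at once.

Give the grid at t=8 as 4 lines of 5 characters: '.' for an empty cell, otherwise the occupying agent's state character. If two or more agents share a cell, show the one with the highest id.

t=1: a0@(0,0):1 a1@(1,2):1 a2@(2,3):1 a3@(3,0):0 a4@(3,1):0 a5@(0,3):1 a6@(1,1):1 a7@(3,4):0 a8@(3,3):1 a9@(0,4):0 a10@(2,2):1 a11@(0,1):1 a12@(2,0):1
t=2: a0@(0,0):0 a1@(1,2):1 a2@(2,3):1 a3@(3,0):0 a4@(3,1):1 a5@(0,3):1 a6@(1,1):1 a7@(3,4):1 a8@(3,3):1 a9@(0,4):0 a10@(2,2):1 a11@(0,1):1 a12@(2,0):0
t=3: a0@(0,0):1 a1@(1,2):1 a2@(2,3):1 a3@(3,0):0 a4@(3,1):1 a5@(0,3):1 a6@(1,1):1 a7@(3,4):1 a8@(3,3):1 a9@(0,4):0 a10@(2,2):1 a11@(0,1):1 a12@(2,0):1
t=4: a0@(0,0):1 a1@(1,2):1 a2@(2,3):1 a3@(3,0):1 a4@(3,1):1 a5@(0,3):1 a6@(1,1):1 a7@(3,4):1 a8@(3,3):1 a9@(0,4):1 a10@(2,2):1 a11@(0,1):1 a12@(2,0):1
t=5: (unchanged — steady state)

11.11
.11..
1.11.
11.11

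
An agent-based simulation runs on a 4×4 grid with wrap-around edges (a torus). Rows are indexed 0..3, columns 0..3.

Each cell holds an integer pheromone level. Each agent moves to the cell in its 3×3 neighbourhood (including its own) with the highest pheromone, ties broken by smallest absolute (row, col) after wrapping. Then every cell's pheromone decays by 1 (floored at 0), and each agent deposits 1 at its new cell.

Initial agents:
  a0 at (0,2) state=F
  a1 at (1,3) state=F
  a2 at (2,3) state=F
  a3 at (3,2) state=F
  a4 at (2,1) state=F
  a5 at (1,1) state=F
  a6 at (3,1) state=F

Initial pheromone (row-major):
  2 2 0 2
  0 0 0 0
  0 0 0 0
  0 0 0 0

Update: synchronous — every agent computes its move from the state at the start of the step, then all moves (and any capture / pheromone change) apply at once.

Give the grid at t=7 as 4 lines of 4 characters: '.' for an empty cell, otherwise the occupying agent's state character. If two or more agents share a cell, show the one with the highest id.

t=1: a0@(0,1) a1@(0,0) a2@(1,0) a3@(0,1) a4@(1,0) a5@(0,0) a6@(0,0) | pheromone: 4 3 0 1 / 2 0 0 0 / 0 0 0 0 / 0 0 0 0
t=2: a0@(0,0) a1@(0,0) a2@(0,0) a3@(0,0) a4@(0,0) a5@(0,0) a6@(0,0) | pheromone: 10 2 0 0 / 1 0 0 0 / 0 0 0 0 / 0 0 0 0
t=3: a0@(0,0) a1@(0,0) a2@(0,0) a3@(0,0) a4@(0,0) a5@(0,0) a6@(0,0) | pheromone: 16 1 0 0 / 0 0 0 0 / 0 0 0 0 / 0 0 0 0
t=4: a0@(0,0) a1@(0,0) a2@(0,0) a3@(0,0) a4@(0,0) a5@(0,0) a6@(0,0) | pheromone: 22 0 0 0 / 0 0 0 0 / 0 0 0 0 / 0 0 0 0
t=5: a0@(0,0) a1@(0,0) a2@(0,0) a3@(0,0) a4@(0,0) a5@(0,0) a6@(0,0) | pheromone: 28 0 0 0 / 0 0 0 0 / 0 0 0 0 / 0 0 0 0
t=6: a0@(0,0) a1@(0,0) a2@(0,0) a3@(0,0) a4@(0,0) a5@(0,0) a6@(0,0) | pheromone: 34 0 0 0 / 0 0 0 0 / 0 0 0 0 / 0 0 0 0
t=7: a0@(0,0) a1@(0,0) a2@(0,0) a3@(0,0) a4@(0,0) a5@(0,0) a6@(0,0) | pheromone: 40 0 0 0 / 0 0 0 0 / 0 0 0 0 / 0 0 0 0

F...
....
....
....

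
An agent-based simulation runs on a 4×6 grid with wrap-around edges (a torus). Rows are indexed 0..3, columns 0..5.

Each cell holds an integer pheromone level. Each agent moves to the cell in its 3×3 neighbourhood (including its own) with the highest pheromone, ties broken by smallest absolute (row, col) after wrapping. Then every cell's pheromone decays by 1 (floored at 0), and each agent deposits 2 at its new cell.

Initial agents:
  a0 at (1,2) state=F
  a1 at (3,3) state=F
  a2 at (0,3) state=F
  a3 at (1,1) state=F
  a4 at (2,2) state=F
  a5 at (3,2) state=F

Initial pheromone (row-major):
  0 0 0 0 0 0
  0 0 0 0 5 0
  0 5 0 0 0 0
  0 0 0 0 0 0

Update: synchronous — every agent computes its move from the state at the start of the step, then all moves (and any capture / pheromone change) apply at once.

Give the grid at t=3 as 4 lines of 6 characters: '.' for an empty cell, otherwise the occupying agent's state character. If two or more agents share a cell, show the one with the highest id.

t=1: a0@(2,1) a1@(0,2) a2@(1,4) a3@(2,1) a4@(2,1) a5@(2,1) | pheromone: 0 0 2 0 0 0 / 0 0 0 0 6 0 / 0 12 0 0 0 0 / 0 0 0 0 0 0
t=2: a0@(2,1) a1@(0,2) a2@(1,4) a3@(2,1) a4@(2,1) a5@(2,1) | pheromone: 0 0 3 0 0 0 / 0 0 0 0 7 0 / 0 19 0 0 0 0 / 0 0 0 0 0 0
t=3: a0@(2,1) a1@(0,2) a2@(1,4) a3@(2,1) a4@(2,1) a5@(2,1) | pheromone: 0 0 4 0 0 0 / 0 0 0 0 8 0 / 0 26 0 0 0 0 / 0 0 0 0 0 0

..F...
....F.
.F....
......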